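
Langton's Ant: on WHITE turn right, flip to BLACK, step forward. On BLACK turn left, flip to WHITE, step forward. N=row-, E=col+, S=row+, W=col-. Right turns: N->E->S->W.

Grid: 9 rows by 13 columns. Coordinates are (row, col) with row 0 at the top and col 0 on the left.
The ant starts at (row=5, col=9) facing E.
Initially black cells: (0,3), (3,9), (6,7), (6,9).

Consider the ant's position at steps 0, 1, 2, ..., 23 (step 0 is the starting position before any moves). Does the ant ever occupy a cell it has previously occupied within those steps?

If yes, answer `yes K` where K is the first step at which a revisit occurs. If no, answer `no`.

Step 1: on WHITE (5,9): turn R to S, flip to black, move to (6,9). |black|=5 — new cell
Step 2: on BLACK (6,9): turn L to E, flip to white, move to (6,10). |black|=4 — new cell
Step 3: on WHITE (6,10): turn R to S, flip to black, move to (7,10). |black|=5 — new cell
Step 4: on WHITE (7,10): turn R to W, flip to black, move to (7,9). |black|=6 — new cell
Step 5: on WHITE (7,9): turn R to N, flip to black, move to (6,9). |black|=7 — REVISIT

Answer: yes 5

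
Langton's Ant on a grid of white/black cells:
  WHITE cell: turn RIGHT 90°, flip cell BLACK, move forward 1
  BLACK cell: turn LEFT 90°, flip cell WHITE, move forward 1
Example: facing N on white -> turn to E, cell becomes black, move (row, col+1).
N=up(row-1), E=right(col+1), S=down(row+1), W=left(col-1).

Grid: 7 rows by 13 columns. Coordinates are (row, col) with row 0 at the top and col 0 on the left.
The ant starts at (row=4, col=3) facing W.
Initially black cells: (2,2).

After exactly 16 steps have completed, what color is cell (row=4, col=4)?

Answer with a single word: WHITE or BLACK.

Step 1: on WHITE (4,3): turn R to N, flip to black, move to (3,3). |black|=2
Step 2: on WHITE (3,3): turn R to E, flip to black, move to (3,4). |black|=3
Step 3: on WHITE (3,4): turn R to S, flip to black, move to (4,4). |black|=4
Step 4: on WHITE (4,4): turn R to W, flip to black, move to (4,3). |black|=5
Step 5: on BLACK (4,3): turn L to S, flip to white, move to (5,3). |black|=4
Step 6: on WHITE (5,3): turn R to W, flip to black, move to (5,2). |black|=5
Step 7: on WHITE (5,2): turn R to N, flip to black, move to (4,2). |black|=6
Step 8: on WHITE (4,2): turn R to E, flip to black, move to (4,3). |black|=7
Step 9: on WHITE (4,3): turn R to S, flip to black, move to (5,3). |black|=8
Step 10: on BLACK (5,3): turn L to E, flip to white, move to (5,4). |black|=7
Step 11: on WHITE (5,4): turn R to S, flip to black, move to (6,4). |black|=8
Step 12: on WHITE (6,4): turn R to W, flip to black, move to (6,3). |black|=9
Step 13: on WHITE (6,3): turn R to N, flip to black, move to (5,3). |black|=10
Step 14: on WHITE (5,3): turn R to E, flip to black, move to (5,4). |black|=11
Step 15: on BLACK (5,4): turn L to N, flip to white, move to (4,4). |black|=10
Step 16: on BLACK (4,4): turn L to W, flip to white, move to (4,3). |black|=9

Answer: WHITE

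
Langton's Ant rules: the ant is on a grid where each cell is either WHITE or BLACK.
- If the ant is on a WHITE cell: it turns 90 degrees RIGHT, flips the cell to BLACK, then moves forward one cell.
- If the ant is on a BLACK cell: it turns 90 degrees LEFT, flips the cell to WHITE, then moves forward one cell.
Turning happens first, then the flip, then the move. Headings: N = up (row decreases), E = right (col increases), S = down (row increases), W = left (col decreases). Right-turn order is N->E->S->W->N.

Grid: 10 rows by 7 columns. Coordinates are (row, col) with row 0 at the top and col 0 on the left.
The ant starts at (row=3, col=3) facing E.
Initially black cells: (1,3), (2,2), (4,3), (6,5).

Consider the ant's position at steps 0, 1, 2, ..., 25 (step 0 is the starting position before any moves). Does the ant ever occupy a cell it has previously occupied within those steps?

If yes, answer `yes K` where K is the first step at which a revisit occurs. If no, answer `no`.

Step 1: on WHITE (3,3): turn R to S, flip to black, move to (4,3). |black|=5 — new cell
Step 2: on BLACK (4,3): turn L to E, flip to white, move to (4,4). |black|=4 — new cell
Step 3: on WHITE (4,4): turn R to S, flip to black, move to (5,4). |black|=5 — new cell
Step 4: on WHITE (5,4): turn R to W, flip to black, move to (5,3). |black|=6 — new cell
Step 5: on WHITE (5,3): turn R to N, flip to black, move to (4,3). |black|=7 — REVISIT

Answer: yes 5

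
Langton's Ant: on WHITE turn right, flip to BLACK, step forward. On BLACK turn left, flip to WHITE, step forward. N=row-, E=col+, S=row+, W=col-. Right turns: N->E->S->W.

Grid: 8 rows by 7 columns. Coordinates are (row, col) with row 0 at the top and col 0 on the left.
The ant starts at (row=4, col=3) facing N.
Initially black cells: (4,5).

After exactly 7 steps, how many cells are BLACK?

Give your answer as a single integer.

Step 1: on WHITE (4,3): turn R to E, flip to black, move to (4,4). |black|=2
Step 2: on WHITE (4,4): turn R to S, flip to black, move to (5,4). |black|=3
Step 3: on WHITE (5,4): turn R to W, flip to black, move to (5,3). |black|=4
Step 4: on WHITE (5,3): turn R to N, flip to black, move to (4,3). |black|=5
Step 5: on BLACK (4,3): turn L to W, flip to white, move to (4,2). |black|=4
Step 6: on WHITE (4,2): turn R to N, flip to black, move to (3,2). |black|=5
Step 7: on WHITE (3,2): turn R to E, flip to black, move to (3,3). |black|=6

Answer: 6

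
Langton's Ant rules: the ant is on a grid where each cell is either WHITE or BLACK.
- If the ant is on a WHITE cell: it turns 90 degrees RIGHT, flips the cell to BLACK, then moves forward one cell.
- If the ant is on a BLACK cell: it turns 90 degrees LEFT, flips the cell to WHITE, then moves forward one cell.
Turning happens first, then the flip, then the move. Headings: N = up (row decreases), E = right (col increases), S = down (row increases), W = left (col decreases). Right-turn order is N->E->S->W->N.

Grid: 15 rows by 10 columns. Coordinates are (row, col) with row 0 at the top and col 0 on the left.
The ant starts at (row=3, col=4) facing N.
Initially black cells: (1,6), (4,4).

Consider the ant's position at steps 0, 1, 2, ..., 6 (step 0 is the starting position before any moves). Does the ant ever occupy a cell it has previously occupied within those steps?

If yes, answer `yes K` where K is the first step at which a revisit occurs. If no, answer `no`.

Answer: no

Derivation:
Step 1: on WHITE (3,4): turn R to E, flip to black, move to (3,5). |black|=3 — new cell
Step 2: on WHITE (3,5): turn R to S, flip to black, move to (4,5). |black|=4 — new cell
Step 3: on WHITE (4,5): turn R to W, flip to black, move to (4,4). |black|=5 — new cell
Step 4: on BLACK (4,4): turn L to S, flip to white, move to (5,4). |black|=4 — new cell
Step 5: on WHITE (5,4): turn R to W, flip to black, move to (5,3). |black|=5 — new cell
Step 6: on WHITE (5,3): turn R to N, flip to black, move to (4,3). |black|=6 — new cell
No revisit within 6 steps.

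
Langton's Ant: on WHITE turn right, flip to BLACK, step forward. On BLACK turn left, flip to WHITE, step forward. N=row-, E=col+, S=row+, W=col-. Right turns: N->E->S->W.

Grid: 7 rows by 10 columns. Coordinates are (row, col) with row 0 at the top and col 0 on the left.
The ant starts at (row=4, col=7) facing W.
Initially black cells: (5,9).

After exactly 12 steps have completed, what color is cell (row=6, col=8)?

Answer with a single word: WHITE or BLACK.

Step 1: on WHITE (4,7): turn R to N, flip to black, move to (3,7). |black|=2
Step 2: on WHITE (3,7): turn R to E, flip to black, move to (3,8). |black|=3
Step 3: on WHITE (3,8): turn R to S, flip to black, move to (4,8). |black|=4
Step 4: on WHITE (4,8): turn R to W, flip to black, move to (4,7). |black|=5
Step 5: on BLACK (4,7): turn L to S, flip to white, move to (5,7). |black|=4
Step 6: on WHITE (5,7): turn R to W, flip to black, move to (5,6). |black|=5
Step 7: on WHITE (5,6): turn R to N, flip to black, move to (4,6). |black|=6
Step 8: on WHITE (4,6): turn R to E, flip to black, move to (4,7). |black|=7
Step 9: on WHITE (4,7): turn R to S, flip to black, move to (5,7). |black|=8
Step 10: on BLACK (5,7): turn L to E, flip to white, move to (5,8). |black|=7
Step 11: on WHITE (5,8): turn R to S, flip to black, move to (6,8). |black|=8
Step 12: on WHITE (6,8): turn R to W, flip to black, move to (6,7). |black|=9

Answer: BLACK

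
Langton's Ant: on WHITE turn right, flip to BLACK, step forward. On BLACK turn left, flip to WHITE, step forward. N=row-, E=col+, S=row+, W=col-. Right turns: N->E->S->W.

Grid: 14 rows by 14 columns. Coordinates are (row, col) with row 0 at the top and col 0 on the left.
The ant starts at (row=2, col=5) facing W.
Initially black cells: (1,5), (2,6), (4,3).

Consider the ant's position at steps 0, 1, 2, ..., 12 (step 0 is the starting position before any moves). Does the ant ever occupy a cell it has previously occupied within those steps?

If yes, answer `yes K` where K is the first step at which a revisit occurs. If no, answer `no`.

Step 1: on WHITE (2,5): turn R to N, flip to black, move to (1,5). |black|=4 — new cell
Step 2: on BLACK (1,5): turn L to W, flip to white, move to (1,4). |black|=3 — new cell
Step 3: on WHITE (1,4): turn R to N, flip to black, move to (0,4). |black|=4 — new cell
Step 4: on WHITE (0,4): turn R to E, flip to black, move to (0,5). |black|=5 — new cell
Step 5: on WHITE (0,5): turn R to S, flip to black, move to (1,5). |black|=6 — REVISIT

Answer: yes 5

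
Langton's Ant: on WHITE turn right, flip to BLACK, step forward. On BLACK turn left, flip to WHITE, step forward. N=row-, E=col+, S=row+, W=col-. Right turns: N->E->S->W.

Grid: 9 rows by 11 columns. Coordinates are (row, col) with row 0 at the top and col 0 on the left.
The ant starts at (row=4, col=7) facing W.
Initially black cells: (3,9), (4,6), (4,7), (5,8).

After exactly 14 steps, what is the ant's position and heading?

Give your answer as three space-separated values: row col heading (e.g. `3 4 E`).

Answer: 5 6 E

Derivation:
Step 1: on BLACK (4,7): turn L to S, flip to white, move to (5,7). |black|=3
Step 2: on WHITE (5,7): turn R to W, flip to black, move to (5,6). |black|=4
Step 3: on WHITE (5,6): turn R to N, flip to black, move to (4,6). |black|=5
Step 4: on BLACK (4,6): turn L to W, flip to white, move to (4,5). |black|=4
Step 5: on WHITE (4,5): turn R to N, flip to black, move to (3,5). |black|=5
Step 6: on WHITE (3,5): turn R to E, flip to black, move to (3,6). |black|=6
Step 7: on WHITE (3,6): turn R to S, flip to black, move to (4,6). |black|=7
Step 8: on WHITE (4,6): turn R to W, flip to black, move to (4,5). |black|=8
Step 9: on BLACK (4,5): turn L to S, flip to white, move to (5,5). |black|=7
Step 10: on WHITE (5,5): turn R to W, flip to black, move to (5,4). |black|=8
Step 11: on WHITE (5,4): turn R to N, flip to black, move to (4,4). |black|=9
Step 12: on WHITE (4,4): turn R to E, flip to black, move to (4,5). |black|=10
Step 13: on WHITE (4,5): turn R to S, flip to black, move to (5,5). |black|=11
Step 14: on BLACK (5,5): turn L to E, flip to white, move to (5,6). |black|=10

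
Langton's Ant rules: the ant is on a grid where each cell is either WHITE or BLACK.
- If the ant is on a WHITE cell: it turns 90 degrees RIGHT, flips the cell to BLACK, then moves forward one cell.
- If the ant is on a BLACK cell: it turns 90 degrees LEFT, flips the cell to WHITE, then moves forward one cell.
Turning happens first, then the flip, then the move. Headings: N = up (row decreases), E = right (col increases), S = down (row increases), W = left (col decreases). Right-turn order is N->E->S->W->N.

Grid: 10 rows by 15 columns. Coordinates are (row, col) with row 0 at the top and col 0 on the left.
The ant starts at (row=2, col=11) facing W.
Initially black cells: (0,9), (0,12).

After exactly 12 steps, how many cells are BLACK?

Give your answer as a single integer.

Step 1: on WHITE (2,11): turn R to N, flip to black, move to (1,11). |black|=3
Step 2: on WHITE (1,11): turn R to E, flip to black, move to (1,12). |black|=4
Step 3: on WHITE (1,12): turn R to S, flip to black, move to (2,12). |black|=5
Step 4: on WHITE (2,12): turn R to W, flip to black, move to (2,11). |black|=6
Step 5: on BLACK (2,11): turn L to S, flip to white, move to (3,11). |black|=5
Step 6: on WHITE (3,11): turn R to W, flip to black, move to (3,10). |black|=6
Step 7: on WHITE (3,10): turn R to N, flip to black, move to (2,10). |black|=7
Step 8: on WHITE (2,10): turn R to E, flip to black, move to (2,11). |black|=8
Step 9: on WHITE (2,11): turn R to S, flip to black, move to (3,11). |black|=9
Step 10: on BLACK (3,11): turn L to E, flip to white, move to (3,12). |black|=8
Step 11: on WHITE (3,12): turn R to S, flip to black, move to (4,12). |black|=9
Step 12: on WHITE (4,12): turn R to W, flip to black, move to (4,11). |black|=10

Answer: 10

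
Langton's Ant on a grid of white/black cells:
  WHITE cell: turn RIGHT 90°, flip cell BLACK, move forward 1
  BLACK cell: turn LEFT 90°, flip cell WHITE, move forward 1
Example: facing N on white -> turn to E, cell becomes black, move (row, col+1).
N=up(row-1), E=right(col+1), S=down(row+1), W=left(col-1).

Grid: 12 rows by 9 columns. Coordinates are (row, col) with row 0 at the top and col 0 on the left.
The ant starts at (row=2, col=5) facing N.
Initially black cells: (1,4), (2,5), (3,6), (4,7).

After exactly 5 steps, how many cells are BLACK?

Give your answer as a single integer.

Step 1: on BLACK (2,5): turn L to W, flip to white, move to (2,4). |black|=3
Step 2: on WHITE (2,4): turn R to N, flip to black, move to (1,4). |black|=4
Step 3: on BLACK (1,4): turn L to W, flip to white, move to (1,3). |black|=3
Step 4: on WHITE (1,3): turn R to N, flip to black, move to (0,3). |black|=4
Step 5: on WHITE (0,3): turn R to E, flip to black, move to (0,4). |black|=5

Answer: 5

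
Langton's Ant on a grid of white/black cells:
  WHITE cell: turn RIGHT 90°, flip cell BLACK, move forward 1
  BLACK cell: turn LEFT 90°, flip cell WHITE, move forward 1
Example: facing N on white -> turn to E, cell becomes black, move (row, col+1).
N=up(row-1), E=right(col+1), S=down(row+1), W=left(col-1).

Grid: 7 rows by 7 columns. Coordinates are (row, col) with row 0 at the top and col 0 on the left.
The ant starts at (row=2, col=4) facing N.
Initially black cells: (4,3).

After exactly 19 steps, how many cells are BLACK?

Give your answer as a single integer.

Step 1: on WHITE (2,4): turn R to E, flip to black, move to (2,5). |black|=2
Step 2: on WHITE (2,5): turn R to S, flip to black, move to (3,5). |black|=3
Step 3: on WHITE (3,5): turn R to W, flip to black, move to (3,4). |black|=4
Step 4: on WHITE (3,4): turn R to N, flip to black, move to (2,4). |black|=5
Step 5: on BLACK (2,4): turn L to W, flip to white, move to (2,3). |black|=4
Step 6: on WHITE (2,3): turn R to N, flip to black, move to (1,3). |black|=5
Step 7: on WHITE (1,3): turn R to E, flip to black, move to (1,4). |black|=6
Step 8: on WHITE (1,4): turn R to S, flip to black, move to (2,4). |black|=7
Step 9: on WHITE (2,4): turn R to W, flip to black, move to (2,3). |black|=8
Step 10: on BLACK (2,3): turn L to S, flip to white, move to (3,3). |black|=7
Step 11: on WHITE (3,3): turn R to W, flip to black, move to (3,2). |black|=8
Step 12: on WHITE (3,2): turn R to N, flip to black, move to (2,2). |black|=9
Step 13: on WHITE (2,2): turn R to E, flip to black, move to (2,3). |black|=10
Step 14: on WHITE (2,3): turn R to S, flip to black, move to (3,3). |black|=11
Step 15: on BLACK (3,3): turn L to E, flip to white, move to (3,4). |black|=10
Step 16: on BLACK (3,4): turn L to N, flip to white, move to (2,4). |black|=9
Step 17: on BLACK (2,4): turn L to W, flip to white, move to (2,3). |black|=8
Step 18: on BLACK (2,3): turn L to S, flip to white, move to (3,3). |black|=7
Step 19: on WHITE (3,3): turn R to W, flip to black, move to (3,2). |black|=8

Answer: 8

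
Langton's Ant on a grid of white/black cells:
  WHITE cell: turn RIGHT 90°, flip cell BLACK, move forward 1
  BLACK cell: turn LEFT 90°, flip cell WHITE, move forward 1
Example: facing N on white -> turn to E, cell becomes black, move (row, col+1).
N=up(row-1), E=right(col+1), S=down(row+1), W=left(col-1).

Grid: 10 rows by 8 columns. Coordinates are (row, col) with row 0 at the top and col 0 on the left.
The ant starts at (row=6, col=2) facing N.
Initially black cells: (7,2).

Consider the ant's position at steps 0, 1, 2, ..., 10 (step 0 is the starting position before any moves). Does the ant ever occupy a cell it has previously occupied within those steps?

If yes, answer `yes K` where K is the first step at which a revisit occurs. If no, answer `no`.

Answer: yes 7

Derivation:
Step 1: on WHITE (6,2): turn R to E, flip to black, move to (6,3). |black|=2 — new cell
Step 2: on WHITE (6,3): turn R to S, flip to black, move to (7,3). |black|=3 — new cell
Step 3: on WHITE (7,3): turn R to W, flip to black, move to (7,2). |black|=4 — new cell
Step 4: on BLACK (7,2): turn L to S, flip to white, move to (8,2). |black|=3 — new cell
Step 5: on WHITE (8,2): turn R to W, flip to black, move to (8,1). |black|=4 — new cell
Step 6: on WHITE (8,1): turn R to N, flip to black, move to (7,1). |black|=5 — new cell
Step 7: on WHITE (7,1): turn R to E, flip to black, move to (7,2). |black|=6 — REVISIT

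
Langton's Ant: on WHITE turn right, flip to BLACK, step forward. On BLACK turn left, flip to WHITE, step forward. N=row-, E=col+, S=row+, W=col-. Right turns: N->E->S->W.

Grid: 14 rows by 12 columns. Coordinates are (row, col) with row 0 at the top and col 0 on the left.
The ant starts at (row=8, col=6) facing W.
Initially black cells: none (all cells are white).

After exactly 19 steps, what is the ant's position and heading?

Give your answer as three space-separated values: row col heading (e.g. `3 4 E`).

Answer: 10 7 S

Derivation:
Step 1: on WHITE (8,6): turn R to N, flip to black, move to (7,6). |black|=1
Step 2: on WHITE (7,6): turn R to E, flip to black, move to (7,7). |black|=2
Step 3: on WHITE (7,7): turn R to S, flip to black, move to (8,7). |black|=3
Step 4: on WHITE (8,7): turn R to W, flip to black, move to (8,6). |black|=4
Step 5: on BLACK (8,6): turn L to S, flip to white, move to (9,6). |black|=3
Step 6: on WHITE (9,6): turn R to W, flip to black, move to (9,5). |black|=4
Step 7: on WHITE (9,5): turn R to N, flip to black, move to (8,5). |black|=5
Step 8: on WHITE (8,5): turn R to E, flip to black, move to (8,6). |black|=6
Step 9: on WHITE (8,6): turn R to S, flip to black, move to (9,6). |black|=7
Step 10: on BLACK (9,6): turn L to E, flip to white, move to (9,7). |black|=6
Step 11: on WHITE (9,7): turn R to S, flip to black, move to (10,7). |black|=7
Step 12: on WHITE (10,7): turn R to W, flip to black, move to (10,6). |black|=8
Step 13: on WHITE (10,6): turn R to N, flip to black, move to (9,6). |black|=9
Step 14: on WHITE (9,6): turn R to E, flip to black, move to (9,7). |black|=10
Step 15: on BLACK (9,7): turn L to N, flip to white, move to (8,7). |black|=9
Step 16: on BLACK (8,7): turn L to W, flip to white, move to (8,6). |black|=8
Step 17: on BLACK (8,6): turn L to S, flip to white, move to (9,6). |black|=7
Step 18: on BLACK (9,6): turn L to E, flip to white, move to (9,7). |black|=6
Step 19: on WHITE (9,7): turn R to S, flip to black, move to (10,7). |black|=7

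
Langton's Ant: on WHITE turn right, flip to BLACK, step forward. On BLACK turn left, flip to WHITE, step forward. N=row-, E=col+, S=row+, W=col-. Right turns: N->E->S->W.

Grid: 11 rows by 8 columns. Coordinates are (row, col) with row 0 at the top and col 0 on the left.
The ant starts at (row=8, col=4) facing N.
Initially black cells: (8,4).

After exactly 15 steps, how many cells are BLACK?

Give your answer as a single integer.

Answer: 10

Derivation:
Step 1: on BLACK (8,4): turn L to W, flip to white, move to (8,3). |black|=0
Step 2: on WHITE (8,3): turn R to N, flip to black, move to (7,3). |black|=1
Step 3: on WHITE (7,3): turn R to E, flip to black, move to (7,4). |black|=2
Step 4: on WHITE (7,4): turn R to S, flip to black, move to (8,4). |black|=3
Step 5: on WHITE (8,4): turn R to W, flip to black, move to (8,3). |black|=4
Step 6: on BLACK (8,3): turn L to S, flip to white, move to (9,3). |black|=3
Step 7: on WHITE (9,3): turn R to W, flip to black, move to (9,2). |black|=4
Step 8: on WHITE (9,2): turn R to N, flip to black, move to (8,2). |black|=5
Step 9: on WHITE (8,2): turn R to E, flip to black, move to (8,3). |black|=6
Step 10: on WHITE (8,3): turn R to S, flip to black, move to (9,3). |black|=7
Step 11: on BLACK (9,3): turn L to E, flip to white, move to (9,4). |black|=6
Step 12: on WHITE (9,4): turn R to S, flip to black, move to (10,4). |black|=7
Step 13: on WHITE (10,4): turn R to W, flip to black, move to (10,3). |black|=8
Step 14: on WHITE (10,3): turn R to N, flip to black, move to (9,3). |black|=9
Step 15: on WHITE (9,3): turn R to E, flip to black, move to (9,4). |black|=10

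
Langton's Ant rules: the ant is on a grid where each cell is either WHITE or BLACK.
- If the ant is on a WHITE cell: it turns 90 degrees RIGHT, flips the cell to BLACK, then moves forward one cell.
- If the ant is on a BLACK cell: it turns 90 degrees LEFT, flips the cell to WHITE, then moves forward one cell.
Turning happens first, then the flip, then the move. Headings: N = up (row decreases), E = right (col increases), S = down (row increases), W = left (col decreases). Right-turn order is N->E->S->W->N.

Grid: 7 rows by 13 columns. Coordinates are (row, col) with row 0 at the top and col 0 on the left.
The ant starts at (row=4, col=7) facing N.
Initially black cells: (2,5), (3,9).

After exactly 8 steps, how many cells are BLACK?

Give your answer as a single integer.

Answer: 8

Derivation:
Step 1: on WHITE (4,7): turn R to E, flip to black, move to (4,8). |black|=3
Step 2: on WHITE (4,8): turn R to S, flip to black, move to (5,8). |black|=4
Step 3: on WHITE (5,8): turn R to W, flip to black, move to (5,7). |black|=5
Step 4: on WHITE (5,7): turn R to N, flip to black, move to (4,7). |black|=6
Step 5: on BLACK (4,7): turn L to W, flip to white, move to (4,6). |black|=5
Step 6: on WHITE (4,6): turn R to N, flip to black, move to (3,6). |black|=6
Step 7: on WHITE (3,6): turn R to E, flip to black, move to (3,7). |black|=7
Step 8: on WHITE (3,7): turn R to S, flip to black, move to (4,7). |black|=8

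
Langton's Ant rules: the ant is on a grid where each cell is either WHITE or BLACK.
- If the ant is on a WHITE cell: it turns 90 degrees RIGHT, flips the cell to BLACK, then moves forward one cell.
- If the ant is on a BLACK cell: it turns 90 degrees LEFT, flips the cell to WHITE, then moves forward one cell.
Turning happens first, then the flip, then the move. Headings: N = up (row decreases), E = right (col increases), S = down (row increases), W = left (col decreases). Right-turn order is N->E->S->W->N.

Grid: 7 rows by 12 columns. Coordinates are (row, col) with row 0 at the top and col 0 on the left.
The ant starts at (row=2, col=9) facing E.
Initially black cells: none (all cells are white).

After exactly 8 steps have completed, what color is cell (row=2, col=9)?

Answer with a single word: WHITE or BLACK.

Step 1: on WHITE (2,9): turn R to S, flip to black, move to (3,9). |black|=1
Step 2: on WHITE (3,9): turn R to W, flip to black, move to (3,8). |black|=2
Step 3: on WHITE (3,8): turn R to N, flip to black, move to (2,8). |black|=3
Step 4: on WHITE (2,8): turn R to E, flip to black, move to (2,9). |black|=4
Step 5: on BLACK (2,9): turn L to N, flip to white, move to (1,9). |black|=3
Step 6: on WHITE (1,9): turn R to E, flip to black, move to (1,10). |black|=4
Step 7: on WHITE (1,10): turn R to S, flip to black, move to (2,10). |black|=5
Step 8: on WHITE (2,10): turn R to W, flip to black, move to (2,9). |black|=6

Answer: WHITE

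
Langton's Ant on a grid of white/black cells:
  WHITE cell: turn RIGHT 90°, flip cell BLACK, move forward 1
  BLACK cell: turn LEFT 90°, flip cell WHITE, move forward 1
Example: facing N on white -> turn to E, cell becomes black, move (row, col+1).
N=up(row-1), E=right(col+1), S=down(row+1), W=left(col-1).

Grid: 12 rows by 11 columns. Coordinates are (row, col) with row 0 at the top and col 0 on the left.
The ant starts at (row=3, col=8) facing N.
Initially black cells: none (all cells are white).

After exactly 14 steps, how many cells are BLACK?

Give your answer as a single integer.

Answer: 10

Derivation:
Step 1: on WHITE (3,8): turn R to E, flip to black, move to (3,9). |black|=1
Step 2: on WHITE (3,9): turn R to S, flip to black, move to (4,9). |black|=2
Step 3: on WHITE (4,9): turn R to W, flip to black, move to (4,8). |black|=3
Step 4: on WHITE (4,8): turn R to N, flip to black, move to (3,8). |black|=4
Step 5: on BLACK (3,8): turn L to W, flip to white, move to (3,7). |black|=3
Step 6: on WHITE (3,7): turn R to N, flip to black, move to (2,7). |black|=4
Step 7: on WHITE (2,7): turn R to E, flip to black, move to (2,8). |black|=5
Step 8: on WHITE (2,8): turn R to S, flip to black, move to (3,8). |black|=6
Step 9: on WHITE (3,8): turn R to W, flip to black, move to (3,7). |black|=7
Step 10: on BLACK (3,7): turn L to S, flip to white, move to (4,7). |black|=6
Step 11: on WHITE (4,7): turn R to W, flip to black, move to (4,6). |black|=7
Step 12: on WHITE (4,6): turn R to N, flip to black, move to (3,6). |black|=8
Step 13: on WHITE (3,6): turn R to E, flip to black, move to (3,7). |black|=9
Step 14: on WHITE (3,7): turn R to S, flip to black, move to (4,7). |black|=10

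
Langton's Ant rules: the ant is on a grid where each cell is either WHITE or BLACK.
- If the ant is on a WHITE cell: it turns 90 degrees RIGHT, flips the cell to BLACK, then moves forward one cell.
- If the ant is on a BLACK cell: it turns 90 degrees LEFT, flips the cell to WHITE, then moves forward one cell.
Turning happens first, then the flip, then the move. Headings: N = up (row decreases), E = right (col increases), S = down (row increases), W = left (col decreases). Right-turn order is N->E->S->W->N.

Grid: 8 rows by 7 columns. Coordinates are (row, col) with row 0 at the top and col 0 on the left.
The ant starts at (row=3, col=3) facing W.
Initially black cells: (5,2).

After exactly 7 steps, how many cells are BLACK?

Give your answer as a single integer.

Answer: 6

Derivation:
Step 1: on WHITE (3,3): turn R to N, flip to black, move to (2,3). |black|=2
Step 2: on WHITE (2,3): turn R to E, flip to black, move to (2,4). |black|=3
Step 3: on WHITE (2,4): turn R to S, flip to black, move to (3,4). |black|=4
Step 4: on WHITE (3,4): turn R to W, flip to black, move to (3,3). |black|=5
Step 5: on BLACK (3,3): turn L to S, flip to white, move to (4,3). |black|=4
Step 6: on WHITE (4,3): turn R to W, flip to black, move to (4,2). |black|=5
Step 7: on WHITE (4,2): turn R to N, flip to black, move to (3,2). |black|=6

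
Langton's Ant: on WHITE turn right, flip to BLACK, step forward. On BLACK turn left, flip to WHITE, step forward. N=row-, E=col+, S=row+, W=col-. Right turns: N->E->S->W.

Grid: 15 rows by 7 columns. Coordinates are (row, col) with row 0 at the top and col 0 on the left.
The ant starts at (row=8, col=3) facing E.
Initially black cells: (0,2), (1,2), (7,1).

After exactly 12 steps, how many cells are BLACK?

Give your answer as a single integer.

Answer: 11

Derivation:
Step 1: on WHITE (8,3): turn R to S, flip to black, move to (9,3). |black|=4
Step 2: on WHITE (9,3): turn R to W, flip to black, move to (9,2). |black|=5
Step 3: on WHITE (9,2): turn R to N, flip to black, move to (8,2). |black|=6
Step 4: on WHITE (8,2): turn R to E, flip to black, move to (8,3). |black|=7
Step 5: on BLACK (8,3): turn L to N, flip to white, move to (7,3). |black|=6
Step 6: on WHITE (7,3): turn R to E, flip to black, move to (7,4). |black|=7
Step 7: on WHITE (7,4): turn R to S, flip to black, move to (8,4). |black|=8
Step 8: on WHITE (8,4): turn R to W, flip to black, move to (8,3). |black|=9
Step 9: on WHITE (8,3): turn R to N, flip to black, move to (7,3). |black|=10
Step 10: on BLACK (7,3): turn L to W, flip to white, move to (7,2). |black|=9
Step 11: on WHITE (7,2): turn R to N, flip to black, move to (6,2). |black|=10
Step 12: on WHITE (6,2): turn R to E, flip to black, move to (6,3). |black|=11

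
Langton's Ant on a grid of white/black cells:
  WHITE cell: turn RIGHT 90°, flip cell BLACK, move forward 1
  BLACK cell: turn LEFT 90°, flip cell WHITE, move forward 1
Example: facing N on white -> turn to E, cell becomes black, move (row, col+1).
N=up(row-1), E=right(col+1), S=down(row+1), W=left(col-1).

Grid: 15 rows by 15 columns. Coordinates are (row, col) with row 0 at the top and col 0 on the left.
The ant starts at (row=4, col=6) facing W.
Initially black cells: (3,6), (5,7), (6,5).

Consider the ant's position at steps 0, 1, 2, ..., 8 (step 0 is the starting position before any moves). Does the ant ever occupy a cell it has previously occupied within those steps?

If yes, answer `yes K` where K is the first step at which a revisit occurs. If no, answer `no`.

Step 1: on WHITE (4,6): turn R to N, flip to black, move to (3,6). |black|=4 — new cell
Step 2: on BLACK (3,6): turn L to W, flip to white, move to (3,5). |black|=3 — new cell
Step 3: on WHITE (3,5): turn R to N, flip to black, move to (2,5). |black|=4 — new cell
Step 4: on WHITE (2,5): turn R to E, flip to black, move to (2,6). |black|=5 — new cell
Step 5: on WHITE (2,6): turn R to S, flip to black, move to (3,6). |black|=6 — REVISIT

Answer: yes 5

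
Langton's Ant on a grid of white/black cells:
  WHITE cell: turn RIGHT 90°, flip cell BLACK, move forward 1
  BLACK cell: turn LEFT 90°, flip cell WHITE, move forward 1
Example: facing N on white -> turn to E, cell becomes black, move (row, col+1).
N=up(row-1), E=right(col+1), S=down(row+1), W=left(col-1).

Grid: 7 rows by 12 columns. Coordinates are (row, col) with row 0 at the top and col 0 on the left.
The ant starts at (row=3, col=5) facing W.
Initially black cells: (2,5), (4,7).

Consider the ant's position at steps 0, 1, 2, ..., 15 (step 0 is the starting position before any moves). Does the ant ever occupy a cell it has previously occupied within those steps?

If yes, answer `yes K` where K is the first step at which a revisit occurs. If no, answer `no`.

Step 1: on WHITE (3,5): turn R to N, flip to black, move to (2,5). |black|=3 — new cell
Step 2: on BLACK (2,5): turn L to W, flip to white, move to (2,4). |black|=2 — new cell
Step 3: on WHITE (2,4): turn R to N, flip to black, move to (1,4). |black|=3 — new cell
Step 4: on WHITE (1,4): turn R to E, flip to black, move to (1,5). |black|=4 — new cell
Step 5: on WHITE (1,5): turn R to S, flip to black, move to (2,5). |black|=5 — REVISIT

Answer: yes 5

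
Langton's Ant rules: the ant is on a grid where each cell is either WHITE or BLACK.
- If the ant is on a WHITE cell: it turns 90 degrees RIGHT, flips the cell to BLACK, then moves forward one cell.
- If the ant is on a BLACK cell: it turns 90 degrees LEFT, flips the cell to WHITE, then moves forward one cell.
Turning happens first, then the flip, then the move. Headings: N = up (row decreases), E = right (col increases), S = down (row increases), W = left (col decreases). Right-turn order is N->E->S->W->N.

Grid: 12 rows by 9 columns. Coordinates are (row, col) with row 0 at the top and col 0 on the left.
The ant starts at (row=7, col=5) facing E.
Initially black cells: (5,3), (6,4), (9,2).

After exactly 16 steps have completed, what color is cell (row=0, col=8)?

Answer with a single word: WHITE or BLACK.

Answer: WHITE

Derivation:
Step 1: on WHITE (7,5): turn R to S, flip to black, move to (8,5). |black|=4
Step 2: on WHITE (8,5): turn R to W, flip to black, move to (8,4). |black|=5
Step 3: on WHITE (8,4): turn R to N, flip to black, move to (7,4). |black|=6
Step 4: on WHITE (7,4): turn R to E, flip to black, move to (7,5). |black|=7
Step 5: on BLACK (7,5): turn L to N, flip to white, move to (6,5). |black|=6
Step 6: on WHITE (6,5): turn R to E, flip to black, move to (6,6). |black|=7
Step 7: on WHITE (6,6): turn R to S, flip to black, move to (7,6). |black|=8
Step 8: on WHITE (7,6): turn R to W, flip to black, move to (7,5). |black|=9
Step 9: on WHITE (7,5): turn R to N, flip to black, move to (6,5). |black|=10
Step 10: on BLACK (6,5): turn L to W, flip to white, move to (6,4). |black|=9
Step 11: on BLACK (6,4): turn L to S, flip to white, move to (7,4). |black|=8
Step 12: on BLACK (7,4): turn L to E, flip to white, move to (7,5). |black|=7
Step 13: on BLACK (7,5): turn L to N, flip to white, move to (6,5). |black|=6
Step 14: on WHITE (6,5): turn R to E, flip to black, move to (6,6). |black|=7
Step 15: on BLACK (6,6): turn L to N, flip to white, move to (5,6). |black|=6
Step 16: on WHITE (5,6): turn R to E, flip to black, move to (5,7). |black|=7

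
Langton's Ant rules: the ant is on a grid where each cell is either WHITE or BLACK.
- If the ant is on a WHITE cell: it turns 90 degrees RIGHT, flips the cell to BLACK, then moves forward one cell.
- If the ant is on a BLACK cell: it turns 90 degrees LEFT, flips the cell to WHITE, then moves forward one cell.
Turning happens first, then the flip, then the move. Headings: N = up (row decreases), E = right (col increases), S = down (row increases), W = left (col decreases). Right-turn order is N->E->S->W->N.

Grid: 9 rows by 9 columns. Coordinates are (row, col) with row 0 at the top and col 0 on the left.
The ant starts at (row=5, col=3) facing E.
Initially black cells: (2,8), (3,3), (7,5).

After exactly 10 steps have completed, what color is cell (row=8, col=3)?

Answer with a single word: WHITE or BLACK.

Step 1: on WHITE (5,3): turn R to S, flip to black, move to (6,3). |black|=4
Step 2: on WHITE (6,3): turn R to W, flip to black, move to (6,2). |black|=5
Step 3: on WHITE (6,2): turn R to N, flip to black, move to (5,2). |black|=6
Step 4: on WHITE (5,2): turn R to E, flip to black, move to (5,3). |black|=7
Step 5: on BLACK (5,3): turn L to N, flip to white, move to (4,3). |black|=6
Step 6: on WHITE (4,3): turn R to E, flip to black, move to (4,4). |black|=7
Step 7: on WHITE (4,4): turn R to S, flip to black, move to (5,4). |black|=8
Step 8: on WHITE (5,4): turn R to W, flip to black, move to (5,3). |black|=9
Step 9: on WHITE (5,3): turn R to N, flip to black, move to (4,3). |black|=10
Step 10: on BLACK (4,3): turn L to W, flip to white, move to (4,2). |black|=9

Answer: WHITE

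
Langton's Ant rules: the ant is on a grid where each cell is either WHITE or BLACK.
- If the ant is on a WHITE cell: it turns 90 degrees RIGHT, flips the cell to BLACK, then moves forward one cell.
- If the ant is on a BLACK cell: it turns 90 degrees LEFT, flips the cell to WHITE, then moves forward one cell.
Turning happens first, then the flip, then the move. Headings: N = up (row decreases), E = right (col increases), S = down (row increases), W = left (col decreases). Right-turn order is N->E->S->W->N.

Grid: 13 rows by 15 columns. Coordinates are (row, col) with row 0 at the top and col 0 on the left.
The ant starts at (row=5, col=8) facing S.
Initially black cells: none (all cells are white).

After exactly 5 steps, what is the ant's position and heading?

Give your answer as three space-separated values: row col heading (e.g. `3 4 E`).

Step 1: on WHITE (5,8): turn R to W, flip to black, move to (5,7). |black|=1
Step 2: on WHITE (5,7): turn R to N, flip to black, move to (4,7). |black|=2
Step 3: on WHITE (4,7): turn R to E, flip to black, move to (4,8). |black|=3
Step 4: on WHITE (4,8): turn R to S, flip to black, move to (5,8). |black|=4
Step 5: on BLACK (5,8): turn L to E, flip to white, move to (5,9). |black|=3

Answer: 5 9 E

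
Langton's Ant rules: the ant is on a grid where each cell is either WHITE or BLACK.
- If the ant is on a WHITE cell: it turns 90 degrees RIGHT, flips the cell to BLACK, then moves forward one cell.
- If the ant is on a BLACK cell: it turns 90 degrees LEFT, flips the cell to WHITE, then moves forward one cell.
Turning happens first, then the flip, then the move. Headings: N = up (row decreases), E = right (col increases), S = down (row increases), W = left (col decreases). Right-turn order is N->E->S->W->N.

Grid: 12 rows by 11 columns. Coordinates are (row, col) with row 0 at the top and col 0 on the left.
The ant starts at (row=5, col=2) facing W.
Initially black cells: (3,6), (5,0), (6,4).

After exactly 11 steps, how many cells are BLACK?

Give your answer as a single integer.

Step 1: on WHITE (5,2): turn R to N, flip to black, move to (4,2). |black|=4
Step 2: on WHITE (4,2): turn R to E, flip to black, move to (4,3). |black|=5
Step 3: on WHITE (4,3): turn R to S, flip to black, move to (5,3). |black|=6
Step 4: on WHITE (5,3): turn R to W, flip to black, move to (5,2). |black|=7
Step 5: on BLACK (5,2): turn L to S, flip to white, move to (6,2). |black|=6
Step 6: on WHITE (6,2): turn R to W, flip to black, move to (6,1). |black|=7
Step 7: on WHITE (6,1): turn R to N, flip to black, move to (5,1). |black|=8
Step 8: on WHITE (5,1): turn R to E, flip to black, move to (5,2). |black|=9
Step 9: on WHITE (5,2): turn R to S, flip to black, move to (6,2). |black|=10
Step 10: on BLACK (6,2): turn L to E, flip to white, move to (6,3). |black|=9
Step 11: on WHITE (6,3): turn R to S, flip to black, move to (7,3). |black|=10

Answer: 10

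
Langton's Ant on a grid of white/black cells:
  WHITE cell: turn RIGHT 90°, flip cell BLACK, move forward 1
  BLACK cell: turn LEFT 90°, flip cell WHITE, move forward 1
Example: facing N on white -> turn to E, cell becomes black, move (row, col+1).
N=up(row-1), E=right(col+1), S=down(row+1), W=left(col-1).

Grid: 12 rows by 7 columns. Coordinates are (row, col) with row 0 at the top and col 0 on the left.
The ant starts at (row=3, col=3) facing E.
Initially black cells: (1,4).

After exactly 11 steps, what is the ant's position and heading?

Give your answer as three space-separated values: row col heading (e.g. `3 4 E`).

Step 1: on WHITE (3,3): turn R to S, flip to black, move to (4,3). |black|=2
Step 2: on WHITE (4,3): turn R to W, flip to black, move to (4,2). |black|=3
Step 3: on WHITE (4,2): turn R to N, flip to black, move to (3,2). |black|=4
Step 4: on WHITE (3,2): turn R to E, flip to black, move to (3,3). |black|=5
Step 5: on BLACK (3,3): turn L to N, flip to white, move to (2,3). |black|=4
Step 6: on WHITE (2,3): turn R to E, flip to black, move to (2,4). |black|=5
Step 7: on WHITE (2,4): turn R to S, flip to black, move to (3,4). |black|=6
Step 8: on WHITE (3,4): turn R to W, flip to black, move to (3,3). |black|=7
Step 9: on WHITE (3,3): turn R to N, flip to black, move to (2,3). |black|=8
Step 10: on BLACK (2,3): turn L to W, flip to white, move to (2,2). |black|=7
Step 11: on WHITE (2,2): turn R to N, flip to black, move to (1,2). |black|=8

Answer: 1 2 N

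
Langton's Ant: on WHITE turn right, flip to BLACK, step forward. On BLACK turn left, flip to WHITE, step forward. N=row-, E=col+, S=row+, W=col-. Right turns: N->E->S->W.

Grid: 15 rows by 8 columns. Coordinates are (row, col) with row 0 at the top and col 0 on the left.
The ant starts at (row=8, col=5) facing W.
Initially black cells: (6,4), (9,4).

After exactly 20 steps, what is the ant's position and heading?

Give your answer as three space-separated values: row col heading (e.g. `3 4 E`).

Answer: 10 5 E

Derivation:
Step 1: on WHITE (8,5): turn R to N, flip to black, move to (7,5). |black|=3
Step 2: on WHITE (7,5): turn R to E, flip to black, move to (7,6). |black|=4
Step 3: on WHITE (7,6): turn R to S, flip to black, move to (8,6). |black|=5
Step 4: on WHITE (8,6): turn R to W, flip to black, move to (8,5). |black|=6
Step 5: on BLACK (8,5): turn L to S, flip to white, move to (9,5). |black|=5
Step 6: on WHITE (9,5): turn R to W, flip to black, move to (9,4). |black|=6
Step 7: on BLACK (9,4): turn L to S, flip to white, move to (10,4). |black|=5
Step 8: on WHITE (10,4): turn R to W, flip to black, move to (10,3). |black|=6
Step 9: on WHITE (10,3): turn R to N, flip to black, move to (9,3). |black|=7
Step 10: on WHITE (9,3): turn R to E, flip to black, move to (9,4). |black|=8
Step 11: on WHITE (9,4): turn R to S, flip to black, move to (10,4). |black|=9
Step 12: on BLACK (10,4): turn L to E, flip to white, move to (10,5). |black|=8
Step 13: on WHITE (10,5): turn R to S, flip to black, move to (11,5). |black|=9
Step 14: on WHITE (11,5): turn R to W, flip to black, move to (11,4). |black|=10
Step 15: on WHITE (11,4): turn R to N, flip to black, move to (10,4). |black|=11
Step 16: on WHITE (10,4): turn R to E, flip to black, move to (10,5). |black|=12
Step 17: on BLACK (10,5): turn L to N, flip to white, move to (9,5). |black|=11
Step 18: on BLACK (9,5): turn L to W, flip to white, move to (9,4). |black|=10
Step 19: on BLACK (9,4): turn L to S, flip to white, move to (10,4). |black|=9
Step 20: on BLACK (10,4): turn L to E, flip to white, move to (10,5). |black|=8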